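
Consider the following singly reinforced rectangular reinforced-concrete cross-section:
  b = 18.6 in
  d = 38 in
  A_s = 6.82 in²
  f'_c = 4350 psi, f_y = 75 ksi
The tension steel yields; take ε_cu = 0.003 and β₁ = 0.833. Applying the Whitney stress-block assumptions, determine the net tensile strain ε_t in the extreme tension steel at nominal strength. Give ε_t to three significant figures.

a = A_s f_y/(0.85 f'_c b) = 7.437 in.
β₁ = 0.833, so c = a/β₁ = 7.437/0.833 = 8.928 in.
From the linear strain diagram with ε_cu = 0.003: ε_t = 0.003 (d − c)/c = 0.003 × (38 − 8.928)/8.928 = 0.00977.
Since ε_t ≥ 0.005, the section is tension-controlled.

ε_t ≈ 0.00977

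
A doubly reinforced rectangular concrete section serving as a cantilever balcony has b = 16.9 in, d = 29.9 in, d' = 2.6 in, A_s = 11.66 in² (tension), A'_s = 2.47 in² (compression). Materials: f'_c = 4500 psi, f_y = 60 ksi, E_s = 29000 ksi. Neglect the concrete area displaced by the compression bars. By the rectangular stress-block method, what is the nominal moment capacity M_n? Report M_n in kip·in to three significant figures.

Assume both steels yield.
a = (A_s − A'_s) f_y/(0.85 f'_c b) = (11.66 − 2.47) × 60/(0.85 × 4.5 × 16.9) = 8.530 in.
c = a/β₁ = 8.530/0.825 = 10.339 in; ε'_s = 0.003(c − d')/c = 0.0022 ≥ ε_y = 0.0021, so the compression steel yields.
M_n = (A_s − A'_s) f_y (d − a/2) + A'_s f_y (d − d') = 551.4 × (29.9 − 4.265) + 148.2 × (29.9 − 2.6) = 14135.1 + 4045.9 = 18181.0 kip·in.

M_n ≈ 18200 kip·in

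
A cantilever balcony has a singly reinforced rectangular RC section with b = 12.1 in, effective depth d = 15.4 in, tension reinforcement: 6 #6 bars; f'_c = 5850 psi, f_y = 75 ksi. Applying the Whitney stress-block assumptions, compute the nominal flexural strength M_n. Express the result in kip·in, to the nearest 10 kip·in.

A_s = 6 × 0.44 = 2.64 in².
T = A_s f_y = 2.64 × 75 = 198 kips.
a = T/(0.85 f'_c b) = 198/(0.85 × 5.85 × 12.1) = 3.291 in.
M_n = T(d − a/2) = 198 × (15.4 − 1.6455) = 2723.4 kip·in.

M_n ≈ 2720 kip·in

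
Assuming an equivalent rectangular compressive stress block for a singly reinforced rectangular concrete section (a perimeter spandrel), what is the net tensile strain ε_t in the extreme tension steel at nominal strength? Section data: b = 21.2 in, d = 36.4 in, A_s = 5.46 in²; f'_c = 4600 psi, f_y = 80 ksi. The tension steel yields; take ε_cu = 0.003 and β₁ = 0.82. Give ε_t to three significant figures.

a = A_s f_y/(0.85 f'_c b) = 5.270 in.
β₁ = 0.82, so c = a/β₁ = 5.270/0.82 = 6.427 in.
From the linear strain diagram with ε_cu = 0.003: ε_t = 0.003 (d − c)/c = 0.003 × (36.4 − 6.427)/6.427 = 0.0140.
Since ε_t ≥ 0.005, the section is tension-controlled.

ε_t ≈ 0.0140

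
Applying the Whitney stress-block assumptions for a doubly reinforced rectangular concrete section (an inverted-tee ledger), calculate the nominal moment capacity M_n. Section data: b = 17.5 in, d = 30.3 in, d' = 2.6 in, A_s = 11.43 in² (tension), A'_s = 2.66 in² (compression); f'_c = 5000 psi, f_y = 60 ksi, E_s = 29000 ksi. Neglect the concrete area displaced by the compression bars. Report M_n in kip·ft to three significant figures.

Assume both steels yield.
a = (A_s − A'_s) f_y/(0.85 f'_c b) = (11.43 − 2.66) × 60/(0.85 × 5 × 17.5) = 7.075 in.
c = a/β₁ = 7.075/0.8 = 8.844 in; ε'_s = 0.003(c − d')/c = 0.0021 ≥ ε_y = 0.0021, so the compression steel yields.
M_n = (A_s − A'_s) f_y (d − a/2) + A'_s f_y (d − d') = 526.2 × (30.3 − 3.5375) + 159.6 × (30.3 − 2.6) = 14082.4 + 4420.9 = 18503.3 kip·in = 18503.3/12 = 1541.94 kip·ft.

M_n ≈ 1540 kip·ft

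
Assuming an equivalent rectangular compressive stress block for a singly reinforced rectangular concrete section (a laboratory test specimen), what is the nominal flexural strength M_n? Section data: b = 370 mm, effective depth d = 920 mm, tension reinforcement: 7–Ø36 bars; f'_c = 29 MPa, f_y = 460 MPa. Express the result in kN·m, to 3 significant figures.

M_n ≈ 2430 kN·m

A_s = 7 × 1018 = 7126 mm².
T = A_s f_y = 7126 × 460 = 3277960 N = 3277.96 kN.
From C = T: a = T/(0.85 f'_c b) = 3277960/(0.85 × 29 × 370) = 359.41 mm.
M_n = T(d − a/2) = 3277.96 kN × (920 − 179.705) mm = 2426.66 kN·m.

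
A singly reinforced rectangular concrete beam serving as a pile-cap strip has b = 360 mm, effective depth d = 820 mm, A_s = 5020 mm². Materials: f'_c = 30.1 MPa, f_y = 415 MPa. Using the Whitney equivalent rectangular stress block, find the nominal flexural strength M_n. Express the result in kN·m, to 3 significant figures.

M_n ≈ 1470 kN·m

T = A_s f_y = 5020 × 415 = 2083300 N = 2083.3 kN.
From C = T: a = T/(0.85 f'_c b) = 2083300/(0.85 × 30.1 × 360) = 226.19 mm.
M_n = T(d − a/2) = 2083.3 kN × (820 − 113.095) mm = 1472.70 kN·m.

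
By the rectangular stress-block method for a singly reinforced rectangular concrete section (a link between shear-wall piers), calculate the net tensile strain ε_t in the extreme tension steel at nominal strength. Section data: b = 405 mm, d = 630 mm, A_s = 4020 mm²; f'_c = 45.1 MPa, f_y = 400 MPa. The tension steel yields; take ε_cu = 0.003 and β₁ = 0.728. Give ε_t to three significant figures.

ε_t ≈ 0.0103

a = A_s f_y/(0.85 f'_c b) = 103.57 mm.
β₁ = 0.728, so c = a/β₁ = 103.57/0.728 = 142.27 mm.
From the linear strain diagram with ε_cu = 0.003: ε_t = 0.003 (d − c)/c = 0.003 × (630 − 142.27)/142.27 = 0.0103.
Since ε_t ≥ 0.005, the section is tension-controlled.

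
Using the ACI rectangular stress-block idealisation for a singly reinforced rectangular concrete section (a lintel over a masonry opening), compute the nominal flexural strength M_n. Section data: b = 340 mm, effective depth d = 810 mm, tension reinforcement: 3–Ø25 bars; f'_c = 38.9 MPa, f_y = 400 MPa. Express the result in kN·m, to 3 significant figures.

M_n ≈ 462 kN·m

A_s = 3 × 491 = 1473 mm².
T = A_s f_y = 1473 × 400 = 589200 N = 589.2 kN.
From C = T: a = T/(0.85 f'_c b) = 589200/(0.85 × 38.9 × 340) = 52.41 mm.
M_n = T(d − a/2) = 589.2 kN × (810 − 26.205) mm = 461.81 kN·m.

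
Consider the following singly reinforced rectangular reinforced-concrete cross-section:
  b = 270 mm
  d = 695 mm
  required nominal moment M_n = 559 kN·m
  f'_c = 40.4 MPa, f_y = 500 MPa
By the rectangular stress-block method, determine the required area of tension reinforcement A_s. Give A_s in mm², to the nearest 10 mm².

With M_n = 0.85 f'_c a b (d − a/2), solve the quadratic for a:
a = d − √(d² − 2M_n/(0.85 f'_c b)) = 695 − √(695² − 2 × 559×10⁶/(0.85 × 40.4 × 270)) = 92.97 mm.
A_s = 0.85 f'_c a b / f_y = 0.85 × 40.4 × 92.97 × 270 / 500 = 1724.0 mm².

A_s ≈ 1720 mm²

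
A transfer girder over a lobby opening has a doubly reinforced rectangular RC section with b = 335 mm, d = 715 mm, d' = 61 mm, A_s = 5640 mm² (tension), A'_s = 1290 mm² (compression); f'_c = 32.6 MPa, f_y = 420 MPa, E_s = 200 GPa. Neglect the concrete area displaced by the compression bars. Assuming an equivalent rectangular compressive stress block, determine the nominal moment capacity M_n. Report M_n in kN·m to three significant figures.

M_n ≈ 1480 kN·m

Assume both tension and compression steel yield.
Net tension couple steel: A_s − A'_s = 4350 mm².
a = (A_s − A'_s) f_y / (0.85 f'_c b) = 1827000/(0.85 × 32.6 × 335) = 196.81 mm.
c = a/β₁ = 196.81/0.817 = 240.89 mm; ε'_s = 0.003(c − d')/c = 0.0022 ≥ f_y/E_s = 0.0021, so compression steel does yield.
M_n = (A_s − A'_s) f_y (d − a/2) + A'_s f_y (d − d') = [1827000 × (715 − 98.405) + 541800 × (715 − 61)] × 10⁻⁶ = 1126.52 + 354.34 = 1480.86 kN·m.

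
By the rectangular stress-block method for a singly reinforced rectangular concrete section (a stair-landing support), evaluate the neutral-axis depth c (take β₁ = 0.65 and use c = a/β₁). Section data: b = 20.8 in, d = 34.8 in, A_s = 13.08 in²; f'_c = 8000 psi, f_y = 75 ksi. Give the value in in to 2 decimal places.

T = A_s f_y = 13.08 × 75 = 981 kips.
a = T/(0.85 f'_c b) = 981/(0.85 × 8 × 20.8) = 6.9358 in.
With β₁ = 0.65, c = a/β₁ = 6.9358/0.65 = 10.67 in.

c ≈ 10.67 in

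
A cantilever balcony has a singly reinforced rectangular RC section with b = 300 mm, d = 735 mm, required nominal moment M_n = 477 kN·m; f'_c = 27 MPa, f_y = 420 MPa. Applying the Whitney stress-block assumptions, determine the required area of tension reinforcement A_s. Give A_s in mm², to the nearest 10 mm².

With M_n = 0.85 f'_c a b (d − a/2), solve the quadratic for a:
a = d − √(d² − 2M_n/(0.85 f'_c b)) = 735 − √(735² − 2 × 477×10⁶/(0.85 × 27 × 300)) = 101.23 mm.
A_s = 0.85 f'_c a b / f_y = 0.85 × 27 × 101.23 × 300 / 420 = 1659.4 mm².

A_s ≈ 1660 mm²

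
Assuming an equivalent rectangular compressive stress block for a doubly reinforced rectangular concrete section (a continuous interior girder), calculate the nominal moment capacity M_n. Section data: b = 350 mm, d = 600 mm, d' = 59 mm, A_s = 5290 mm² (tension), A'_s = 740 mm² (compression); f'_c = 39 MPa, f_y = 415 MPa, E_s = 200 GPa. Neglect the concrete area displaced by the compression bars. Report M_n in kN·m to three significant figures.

M_n ≈ 1150 kN·m

Assume both tension and compression steel yield.
Net tension couple steel: A_s − A'_s = 4550 mm².
a = (A_s − A'_s) f_y / (0.85 f'_c b) = 1888250/(0.85 × 39 × 350) = 162.75 mm.
c = a/β₁ = 162.75/0.771 = 211.09 mm; ε'_s = 0.003(c − d')/c = 0.0022 ≥ f_y/E_s = 0.0021, so compression steel does yield.
M_n = (A_s − A'_s) f_y (d − a/2) + A'_s f_y (d − d') = [1888250 × (600 − 81.375) + 307100 × (600 − 59)] × 10⁻⁶ = 979.29 + 166.14 = 1145.43 kN·m.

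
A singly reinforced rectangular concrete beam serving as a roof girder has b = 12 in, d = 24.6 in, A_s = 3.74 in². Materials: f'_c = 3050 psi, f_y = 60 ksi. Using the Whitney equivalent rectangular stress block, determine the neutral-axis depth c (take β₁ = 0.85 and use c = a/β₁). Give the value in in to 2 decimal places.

c ≈ 8.49 in

T = A_s f_y = 3.74 × 60 = 224.4 kips.
a = T/(0.85 f'_c b) = 224.4/(0.85 × 3.05 × 12) = 7.2131 in.
With β₁ = 0.85, c = a/β₁ = 7.2131/0.85 = 8.49 in.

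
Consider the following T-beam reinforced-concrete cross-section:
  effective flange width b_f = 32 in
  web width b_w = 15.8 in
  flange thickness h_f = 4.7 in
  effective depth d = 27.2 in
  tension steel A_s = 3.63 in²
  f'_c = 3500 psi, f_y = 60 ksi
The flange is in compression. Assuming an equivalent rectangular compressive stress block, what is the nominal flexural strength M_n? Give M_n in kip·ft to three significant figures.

M_n ≈ 473 kip·ft

Tension: T = A_s f_y = 3.63 × 60 = 217.8 kips.
Try a within the flange: a = T/(0.85 f'_c b_f) = 217.8/(0.85 × 3.5 × 32) = 2.288 in.
Since a = 2.288 ≤ h_f = 4.7 in, the stress block lies entirely in the flange; analyse as a rectangular beam of width b_f.
M_n = T(d − a/2) = 217.8 × (27.2 − 1.144) = 5675.0 kip·in.
M_n = 5675.0/12 = 472.92 kip·ft.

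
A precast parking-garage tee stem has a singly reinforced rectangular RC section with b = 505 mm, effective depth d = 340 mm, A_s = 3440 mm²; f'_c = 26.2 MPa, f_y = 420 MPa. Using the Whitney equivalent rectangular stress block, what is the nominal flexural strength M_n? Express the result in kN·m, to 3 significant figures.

T = A_s f_y = 3440 × 420 = 1444800 N = 1444.8 kN.
From C = T: a = T/(0.85 f'_c b) = 1444800/(0.85 × 26.2 × 505) = 128.47 mm.
M_n = T(d − a/2) = 1444.8 kN × (340 − 64.235) mm = 398.43 kN·m.

M_n ≈ 398 kN·m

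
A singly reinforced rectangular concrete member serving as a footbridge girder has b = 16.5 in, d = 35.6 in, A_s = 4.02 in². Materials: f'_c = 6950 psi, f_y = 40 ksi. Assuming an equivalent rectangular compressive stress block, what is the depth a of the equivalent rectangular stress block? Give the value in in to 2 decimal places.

a ≈ 1.65 in

T = A_s f_y = 4.02 × 40 = 160.8 kips.
a = T/(0.85 f'_c b) = 160.8/(0.85 × 6.95 × 16.5) = 1.65 in.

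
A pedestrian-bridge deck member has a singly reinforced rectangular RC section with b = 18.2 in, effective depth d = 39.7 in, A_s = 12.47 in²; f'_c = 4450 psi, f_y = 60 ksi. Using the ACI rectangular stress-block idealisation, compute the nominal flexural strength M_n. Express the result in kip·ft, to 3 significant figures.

M_n ≈ 2140 kip·ft

T = A_s f_y = 12.47 × 60 = 748.2 kips.
a = T/(0.85 f'_c b) = 748.2/(0.85 × 4.45 × 18.2) = 10.868 in.
M_n = T(d − a/2) = 748.2 × (39.7 − 5.434) = 25637.8 kip·in = 25637.8/12 = 2136.48 kip·ft.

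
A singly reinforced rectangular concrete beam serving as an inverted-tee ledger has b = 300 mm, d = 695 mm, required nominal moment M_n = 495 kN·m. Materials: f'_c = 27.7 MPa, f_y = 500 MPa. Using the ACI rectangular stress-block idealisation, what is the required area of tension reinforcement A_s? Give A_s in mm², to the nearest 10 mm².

With M_n = 0.85 f'_c a b (d − a/2), solve the quadratic for a:
a = d − √(d² − 2M_n/(0.85 f'_c b)) = 695 − √(695² − 2 × 495×10⁶/(0.85 × 27.7 × 300)) = 109.45 mm.
A_s = 0.85 f'_c a b / f_y = 0.85 × 27.7 × 109.45 × 300 / 500 = 1546.2 mm².

A_s ≈ 1550 mm²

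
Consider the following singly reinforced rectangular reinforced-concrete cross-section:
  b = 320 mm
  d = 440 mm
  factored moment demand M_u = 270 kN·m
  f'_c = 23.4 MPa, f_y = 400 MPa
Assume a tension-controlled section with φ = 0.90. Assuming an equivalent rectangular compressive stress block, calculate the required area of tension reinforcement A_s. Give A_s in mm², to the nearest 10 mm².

M_n = M_u/φ = 270/0.90 = 300 kN·m.
With M_n = 0.85 f'_c a b (d − a/2), solve the quadratic for a:
a = d − √(d² − 2M_n/(0.85 f'_c b)) = 440 − √(440² − 2 × 300×10⁶/(0.85 × 23.4 × 320)) = 124.83 mm.
A_s = 0.85 f'_c a b / f_y = 0.85 × 23.4 × 124.83 × 320 / 400 = 1986.3 mm².

A_s ≈ 1990 mm²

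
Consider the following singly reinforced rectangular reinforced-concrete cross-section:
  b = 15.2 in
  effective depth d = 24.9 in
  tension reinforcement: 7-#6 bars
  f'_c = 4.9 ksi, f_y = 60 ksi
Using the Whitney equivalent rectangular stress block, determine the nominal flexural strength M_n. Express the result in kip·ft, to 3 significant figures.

A_s = 7 × 0.44 = 3.08 in².
T = A_s f_y = 3.08 × 60 = 184.8 kips.
a = T/(0.85 f'_c b) = 184.8/(0.85 × 4.9 × 15.2) = 2.919 in.
M_n = T(d − a/2) = 184.8 × (24.9 − 1.4595) = 4331.8 kip·in = 4331.8/12 = 360.98 kip·ft.

M_n ≈ 361 kip·ft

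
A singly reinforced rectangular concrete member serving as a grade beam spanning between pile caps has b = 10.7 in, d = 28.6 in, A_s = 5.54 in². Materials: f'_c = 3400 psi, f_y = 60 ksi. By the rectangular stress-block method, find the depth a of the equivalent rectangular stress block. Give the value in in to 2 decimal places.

a ≈ 10.75 in

T = A_s f_y = 5.54 × 60 = 332.4 kips.
a = T/(0.85 f'_c b) = 332.4/(0.85 × 3.4 × 10.7) = 10.75 in.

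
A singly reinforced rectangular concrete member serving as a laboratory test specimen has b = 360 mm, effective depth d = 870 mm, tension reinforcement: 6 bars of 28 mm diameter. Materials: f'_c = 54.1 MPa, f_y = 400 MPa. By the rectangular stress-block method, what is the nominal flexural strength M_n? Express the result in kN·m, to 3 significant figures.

A_s = 6 × 616 = 3696 mm².
T = A_s f_y = 3696 × 400 = 1478400 N = 1478.4 kN.
From C = T: a = T/(0.85 f'_c b) = 1478400/(0.85 × 54.1 × 360) = 89.30 mm.
M_n = T(d − a/2) = 1478.4 kN × (870 − 44.65) mm = 1220.20 kN·m.

M_n ≈ 1220 kN·m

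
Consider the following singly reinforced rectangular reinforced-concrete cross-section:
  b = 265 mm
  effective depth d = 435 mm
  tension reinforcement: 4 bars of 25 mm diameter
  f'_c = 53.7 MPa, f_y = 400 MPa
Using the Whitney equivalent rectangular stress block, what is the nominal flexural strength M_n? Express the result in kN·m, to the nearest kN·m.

M_n ≈ 316 kN·m

A_s = 4 × 491 = 1964 mm².
T = A_s f_y = 1964 × 400 = 785600 N = 785.6 kN.
From C = T: a = T/(0.85 f'_c b) = 785600/(0.85 × 53.7 × 265) = 64.95 mm.
M_n = T(d − a/2) = 785.6 kN × (435 − 32.475) mm = 316.22 kN·m.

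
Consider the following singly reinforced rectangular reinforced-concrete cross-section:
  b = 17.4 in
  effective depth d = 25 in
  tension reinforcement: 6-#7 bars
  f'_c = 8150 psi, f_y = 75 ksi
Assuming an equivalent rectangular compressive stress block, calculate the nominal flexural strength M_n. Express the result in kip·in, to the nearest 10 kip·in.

A_s = 6 × 0.6 = 3.6 in².
T = A_s f_y = 3.6 × 75 = 270 kips.
a = T/(0.85 f'_c b) = 270/(0.85 × 8.15 × 17.4) = 2.240 in.
M_n = T(d − a/2) = 270 × (25 − 1.12) = 6447.6 kip·in.

M_n ≈ 6450 kip·in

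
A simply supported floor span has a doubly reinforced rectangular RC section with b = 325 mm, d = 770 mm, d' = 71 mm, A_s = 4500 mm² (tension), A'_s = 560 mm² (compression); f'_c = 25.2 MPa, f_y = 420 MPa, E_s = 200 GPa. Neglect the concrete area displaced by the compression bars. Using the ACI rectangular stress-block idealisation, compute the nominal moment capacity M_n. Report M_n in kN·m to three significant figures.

Assume both tension and compression steel yield.
Net tension couple steel: A_s − A'_s = 3940 mm².
a = (A_s − A'_s) f_y / (0.85 f'_c b) = 1654800/(0.85 × 25.2 × 325) = 237.71 mm.
c = a/β₁ = 237.71/0.85 = 279.66 mm; ε'_s = 0.003(c − d')/c = 0.0022 ≥ f_y/E_s = 0.0021, so compression steel does yield.
M_n = (A_s − A'_s) f_y (d − a/2) + A'_s f_y (d − d') = [1654800 × (770 − 118.855) + 235200 × (770 − 71)] × 10⁻⁶ = 1077.51 + 164.40 = 1241.91 kN·m.

M_n ≈ 1240 kN·m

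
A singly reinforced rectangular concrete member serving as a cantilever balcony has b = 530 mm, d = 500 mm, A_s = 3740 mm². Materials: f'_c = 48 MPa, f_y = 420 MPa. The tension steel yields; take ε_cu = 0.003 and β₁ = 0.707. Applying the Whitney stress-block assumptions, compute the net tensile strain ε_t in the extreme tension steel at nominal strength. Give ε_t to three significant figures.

ε_t ≈ 0.0116

a = A_s f_y/(0.85 f'_c b) = 72.64 mm.
β₁ = 0.707, so c = a/β₁ = 72.64/0.707 = 102.74 mm.
From the linear strain diagram with ε_cu = 0.003: ε_t = 0.003 (d − c)/c = 0.003 × (500 − 102.74)/102.74 = 0.0116.
Since ε_t ≥ 0.005, the section is tension-controlled.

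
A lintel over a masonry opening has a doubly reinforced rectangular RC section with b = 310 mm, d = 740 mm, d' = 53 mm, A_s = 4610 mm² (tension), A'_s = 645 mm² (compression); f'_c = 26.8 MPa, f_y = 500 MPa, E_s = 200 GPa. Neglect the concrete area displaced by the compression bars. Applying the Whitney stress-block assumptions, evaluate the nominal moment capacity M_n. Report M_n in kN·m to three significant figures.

Assume both tension and compression steel yield.
Net tension couple steel: A_s − A'_s = 3965 mm².
a = (A_s − A'_s) f_y / (0.85 f'_c b) = 1982500/(0.85 × 26.8 × 310) = 280.74 mm.
c = a/β₁ = 280.74/0.85 = 330.28 mm; ε'_s = 0.003(c − d')/c = 0.0025 ≥ f_y/E_s = 0.0025, so compression steel does yield.
M_n = (A_s − A'_s) f_y (d − a/2) + A'_s f_y (d − d') = [1982500 × (740 − 140.37) + 322500 × (740 − 53)] × 10⁻⁶ = 1188.77 + 221.56 = 1410.33 kN·m.

M_n ≈ 1410 kN·m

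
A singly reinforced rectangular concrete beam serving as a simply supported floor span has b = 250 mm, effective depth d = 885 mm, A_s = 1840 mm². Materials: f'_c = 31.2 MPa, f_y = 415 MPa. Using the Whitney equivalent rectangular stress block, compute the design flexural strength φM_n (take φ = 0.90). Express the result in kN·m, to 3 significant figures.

T = A_s f_y = 1840 × 415 = 763600 N = 763.6 kN.
From C = T: a = T/(0.85 f'_c b) = 763600/(0.85 × 31.2 × 250) = 115.17 mm.
M_n = T(d − a/2) = 763.6 kN × (885 − 57.585) mm = 631.81 kN·m.
φM_n = 0.90 × 631.81 = 568.63 kN·m.

φM_n ≈ 569 kN·m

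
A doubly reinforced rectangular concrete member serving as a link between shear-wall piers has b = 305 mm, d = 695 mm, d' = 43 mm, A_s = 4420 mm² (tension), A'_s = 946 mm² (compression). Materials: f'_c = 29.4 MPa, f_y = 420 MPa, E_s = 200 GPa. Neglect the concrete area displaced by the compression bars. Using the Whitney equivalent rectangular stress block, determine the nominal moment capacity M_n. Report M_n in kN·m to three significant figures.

M_n ≈ 1130 kN·m

Assume both tension and compression steel yield.
Net tension couple steel: A_s − A'_s = 3474 mm².
a = (A_s − A'_s) f_y / (0.85 f'_c b) = 1459080/(0.85 × 29.4 × 305) = 191.43 mm.
c = a/β₁ = 191.43/0.84 = 227.89 mm; ε'_s = 0.003(c − d')/c = 0.0024 ≥ f_y/E_s = 0.0021, so compression steel does yield.
M_n = (A_s − A'_s) f_y (d − a/2) + A'_s f_y (d − d') = [1459080 × (695 − 95.715) + 397320 × (695 − 43)] × 10⁻⁶ = 874.40 + 259.05 = 1133.45 kN·m.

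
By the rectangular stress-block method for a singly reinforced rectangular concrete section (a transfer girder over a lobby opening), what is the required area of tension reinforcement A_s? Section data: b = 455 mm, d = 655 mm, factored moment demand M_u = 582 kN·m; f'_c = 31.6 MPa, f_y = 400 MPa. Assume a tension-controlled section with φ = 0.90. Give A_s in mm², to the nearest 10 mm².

A_s ≈ 2640 mm²

M_n = M_u/φ = 582/0.90 = 646.667 kN·m.
With M_n = 0.85 f'_c a b (d − a/2), solve the quadratic for a:
a = d − √(d² − 2M_n/(0.85 f'_c b)) = 655 − √(655² − 2 × 646.667×10⁶/(0.85 × 31.6 × 455)) = 86.49 mm.
A_s = 0.85 f'_c a b / f_y = 0.85 × 31.6 × 86.49 × 455 / 400 = 2642.6 mm².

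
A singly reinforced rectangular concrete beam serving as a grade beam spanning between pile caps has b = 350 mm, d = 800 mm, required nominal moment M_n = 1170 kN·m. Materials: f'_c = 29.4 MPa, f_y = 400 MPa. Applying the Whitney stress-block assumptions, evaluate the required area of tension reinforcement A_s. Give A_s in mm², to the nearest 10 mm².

A_s ≈ 4150 mm²

With M_n = 0.85 f'_c a b (d − a/2), solve the quadratic for a:
a = d − √(d² − 2M_n/(0.85 f'_c b)) = 800 − √(800² − 2 × 1170×10⁶/(0.85 × 29.4 × 350)) = 189.70 mm.
A_s = 0.85 f'_c a b / f_y = 0.85 × 29.4 × 189.70 × 350 / 400 = 4148.0 mm².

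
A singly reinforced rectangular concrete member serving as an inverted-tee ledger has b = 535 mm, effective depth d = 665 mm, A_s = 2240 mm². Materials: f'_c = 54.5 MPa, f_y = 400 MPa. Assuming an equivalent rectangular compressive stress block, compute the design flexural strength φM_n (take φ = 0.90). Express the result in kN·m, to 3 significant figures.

φM_n ≈ 522 kN·m

T = A_s f_y = 2240 × 400 = 896000 N = 896 kN.
From C = T: a = T/(0.85 f'_c b) = 896000/(0.85 × 54.5 × 535) = 36.15 mm.
M_n = T(d − a/2) = 896 kN × (665 − 18.075) mm = 579.64 kN·m.
φM_n = 0.90 × 579.64 = 521.68 kN·m.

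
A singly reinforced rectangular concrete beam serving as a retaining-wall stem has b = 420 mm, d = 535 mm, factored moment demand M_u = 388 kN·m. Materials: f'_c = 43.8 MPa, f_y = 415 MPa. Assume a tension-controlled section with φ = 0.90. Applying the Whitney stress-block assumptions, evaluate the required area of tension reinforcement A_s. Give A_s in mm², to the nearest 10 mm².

A_s ≈ 2050 mm²

M_n = M_u/φ = 388/0.90 = 431.111 kN·m.
With M_n = 0.85 f'_c a b (d − a/2), solve the quadratic for a:
a = d − √(d² − 2M_n/(0.85 f'_c b)) = 535 − √(535² − 2 × 431.111×10⁶/(0.85 × 43.8 × 420)) = 54.29 mm.
A_s = 0.85 f'_c a b / f_y = 0.85 × 43.8 × 54.29 × 420 / 415 = 2045.6 mm².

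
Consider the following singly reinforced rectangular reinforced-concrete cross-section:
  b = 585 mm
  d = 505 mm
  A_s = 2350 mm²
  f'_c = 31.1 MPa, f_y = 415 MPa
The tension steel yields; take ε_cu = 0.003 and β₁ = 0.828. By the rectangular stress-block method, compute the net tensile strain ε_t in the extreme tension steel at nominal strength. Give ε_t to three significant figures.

ε_t ≈ 0.0169

a = A_s f_y/(0.85 f'_c b) = 63.06 mm.
β₁ = 0.828, so c = a/β₁ = 63.06/0.828 = 76.16 mm.
From the linear strain diagram with ε_cu = 0.003: ε_t = 0.003 (d − c)/c = 0.003 × (505 − 76.16)/76.16 = 0.0169.
Since ε_t ≥ 0.005, the section is tension-controlled.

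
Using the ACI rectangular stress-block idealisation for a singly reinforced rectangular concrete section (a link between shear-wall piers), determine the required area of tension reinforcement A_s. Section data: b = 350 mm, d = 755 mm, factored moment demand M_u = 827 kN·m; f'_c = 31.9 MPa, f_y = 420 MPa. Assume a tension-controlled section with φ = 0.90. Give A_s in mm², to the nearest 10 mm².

M_n = M_u/φ = 827/0.90 = 918.889 kN·m.
With M_n = 0.85 f'_c a b (d − a/2), solve the quadratic for a:
a = d − √(d² − 2M_n/(0.85 f'_c b)) = 755 − √(755² − 2 × 918.889×10⁶/(0.85 × 31.9 × 350)) = 141.51 mm.
A_s = 0.85 f'_c a b / f_y = 0.85 × 31.9 × 141.51 × 350 / 420 = 3197.5 mm².

A_s ≈ 3200 mm²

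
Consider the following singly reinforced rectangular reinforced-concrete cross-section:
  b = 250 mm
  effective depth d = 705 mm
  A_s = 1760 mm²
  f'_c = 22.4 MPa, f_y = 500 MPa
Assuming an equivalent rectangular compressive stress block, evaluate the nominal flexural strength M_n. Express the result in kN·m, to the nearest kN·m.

M_n ≈ 539 kN·m

T = A_s f_y = 1760 × 500 = 880000 N = 880 kN.
From C = T: a = T/(0.85 f'_c b) = 880000/(0.85 × 22.4 × 250) = 184.87 mm.
M_n = T(d − a/2) = 880 kN × (705 − 92.435) mm = 539.06 kN·m.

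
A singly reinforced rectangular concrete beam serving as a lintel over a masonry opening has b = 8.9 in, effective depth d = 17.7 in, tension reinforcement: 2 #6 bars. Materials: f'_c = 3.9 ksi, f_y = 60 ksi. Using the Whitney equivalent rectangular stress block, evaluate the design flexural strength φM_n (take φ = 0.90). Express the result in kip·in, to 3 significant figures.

φM_n ≈ 799 kip·in

A_s = 2 × 0.44 = 0.88 in².
T = A_s f_y = 0.88 × 60 = 52.8 kips.
a = T/(0.85 f'_c b) = 52.8/(0.85 × 3.9 × 8.9) = 1.790 in.
M_n = T(d − a/2) = 52.8 × (17.7 − 0.895) = 887.3 kip·in.
φM_n = 0.90 × 887.3 = 798.6 kip·in.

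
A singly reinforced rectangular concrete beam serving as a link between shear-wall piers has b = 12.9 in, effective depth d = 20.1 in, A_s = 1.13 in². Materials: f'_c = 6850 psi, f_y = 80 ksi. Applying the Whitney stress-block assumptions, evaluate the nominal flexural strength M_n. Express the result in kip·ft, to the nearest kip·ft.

M_n ≈ 147 kip·ft

T = A_s f_y = 1.13 × 80 = 90.4 kips.
a = T/(0.85 f'_c b) = 90.4/(0.85 × 6.85 × 12.9) = 1.204 in.
M_n = T(d − a/2) = 90.4 × (20.1 − 0.602) = 1762.6 kip·in = 1762.6/12 = 146.88 kip·ft.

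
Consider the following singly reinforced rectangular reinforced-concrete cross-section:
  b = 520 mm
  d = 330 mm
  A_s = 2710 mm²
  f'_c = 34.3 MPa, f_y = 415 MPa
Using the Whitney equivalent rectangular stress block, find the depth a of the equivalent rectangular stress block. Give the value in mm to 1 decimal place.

T = A_s f_y = 2710 × 415 = 1124650 N = 1124.65 kN.
Setting C = 0.85 f'_c a b equal to T: a = 1124650/(0.85 × 34.3 × 520) = 74.2 mm.

a ≈ 74.2 mm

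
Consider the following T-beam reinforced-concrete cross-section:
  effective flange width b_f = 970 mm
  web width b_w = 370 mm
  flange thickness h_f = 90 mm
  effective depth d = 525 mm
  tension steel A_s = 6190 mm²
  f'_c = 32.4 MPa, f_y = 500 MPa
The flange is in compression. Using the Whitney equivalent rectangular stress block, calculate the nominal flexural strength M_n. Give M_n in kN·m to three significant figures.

M_n ≈ 1430 kN·m

Tension: T = A_s f_y = 6190 × 500 = 3095000 N.
Try a within the flange: a = T/(0.85 f'_c b_f) = 3095000/(0.85 × 32.4 × 970) = 115.86 mm.
a = 115.86 > h_f = 90 mm: the block extends into the web. Split into flange-overhang and web parts.
C_f = 0.85 f'_c (b_f − b_w) h_f = 0.85 × 32.4 × (970 − 370) × 90 = 1487160 N.
Remaining web compression depth: a_w = (T − C_f)/(0.85 f'_c b_w) = (3095000 − 1487160)/(0.85 × 32.4 × 370) = 157.79 mm.
M_n = C_f(d − h_f/2) + (T − C_f)(d − a_w/2) = 1487160 × (525 − 45) + 1607840 × (525 − 78.895) = 713.84 + 717.27 = 1431.11 × 10⁶ N·mm.
M_n = 1431.11 kN·m.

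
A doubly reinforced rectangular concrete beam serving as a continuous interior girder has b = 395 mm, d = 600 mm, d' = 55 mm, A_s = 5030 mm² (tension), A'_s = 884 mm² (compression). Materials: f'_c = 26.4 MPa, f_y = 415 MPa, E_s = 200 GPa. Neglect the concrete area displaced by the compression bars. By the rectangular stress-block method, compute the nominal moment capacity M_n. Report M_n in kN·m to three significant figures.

M_n ≈ 1070 kN·m

Assume both tension and compression steel yield.
Net tension couple steel: A_s − A'_s = 4146 mm².
a = (A_s − A'_s) f_y / (0.85 f'_c b) = 1720590/(0.85 × 26.4 × 395) = 194.11 mm.
c = a/β₁ = 194.11/0.85 = 228.36 mm; ε'_s = 0.003(c − d')/c = 0.0023 ≥ f_y/E_s = 0.0021, so compression steel does yield.
M_n = (A_s − A'_s) f_y (d − a/2) + A'_s f_y (d − d') = [1720590 × (600 − 97.055) + 366860 × (600 − 55)] × 10⁻⁶ = 865.36 + 199.94 = 1065.30 kN·m.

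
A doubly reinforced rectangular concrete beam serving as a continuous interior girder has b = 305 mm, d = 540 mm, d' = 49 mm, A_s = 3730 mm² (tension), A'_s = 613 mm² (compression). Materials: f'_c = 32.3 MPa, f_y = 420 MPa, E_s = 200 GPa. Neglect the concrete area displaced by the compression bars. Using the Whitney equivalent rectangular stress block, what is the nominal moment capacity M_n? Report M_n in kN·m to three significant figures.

M_n ≈ 731 kN·m

Assume both tension and compression steel yield.
Net tension couple steel: A_s − A'_s = 3117 mm².
a = (A_s − A'_s) f_y / (0.85 f'_c b) = 1309140/(0.85 × 32.3 × 305) = 156.34 mm.
c = a/β₁ = 156.34/0.819 = 190.89 mm; ε'_s = 0.003(c − d')/c = 0.0022 ≥ f_y/E_s = 0.0021, so compression steel does yield.
M_n = (A_s − A'_s) f_y (d − a/2) + A'_s f_y (d − d') = [1309140 × (540 − 78.17) + 257460 × (540 − 49)] × 10⁻⁶ = 604.60 + 126.41 = 731.01 kN·m.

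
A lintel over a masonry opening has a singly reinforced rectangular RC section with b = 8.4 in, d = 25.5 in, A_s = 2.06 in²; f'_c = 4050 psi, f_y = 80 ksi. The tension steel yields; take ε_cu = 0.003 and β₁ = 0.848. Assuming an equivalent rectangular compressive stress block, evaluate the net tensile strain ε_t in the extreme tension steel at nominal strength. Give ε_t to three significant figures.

ε_t ≈ 0.00838

a = A_s f_y/(0.85 f'_c b) = 5.699 in.
β₁ = 0.848, so c = a/β₁ = 5.699/0.848 = 6.721 in.
From the linear strain diagram with ε_cu = 0.003: ε_t = 0.003 (d − c)/c = 0.003 × (25.5 − 6.721)/6.721 = 0.00838.
Since ε_t ≥ 0.005, the section is tension-controlled.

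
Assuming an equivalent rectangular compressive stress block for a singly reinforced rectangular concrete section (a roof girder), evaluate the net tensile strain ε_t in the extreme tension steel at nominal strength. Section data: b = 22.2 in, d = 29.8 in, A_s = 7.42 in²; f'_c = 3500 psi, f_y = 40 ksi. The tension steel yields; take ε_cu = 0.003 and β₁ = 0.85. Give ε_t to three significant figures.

ε_t ≈ 0.0139

a = A_s f_y/(0.85 f'_c b) = 4.494 in.
β₁ = 0.85, so c = a/β₁ = 4.494/0.85 = 5.287 in.
From the linear strain diagram with ε_cu = 0.003: ε_t = 0.003 (d − c)/c = 0.003 × (29.8 − 5.287)/5.287 = 0.0139.
Since ε_t ≥ 0.005, the section is tension-controlled.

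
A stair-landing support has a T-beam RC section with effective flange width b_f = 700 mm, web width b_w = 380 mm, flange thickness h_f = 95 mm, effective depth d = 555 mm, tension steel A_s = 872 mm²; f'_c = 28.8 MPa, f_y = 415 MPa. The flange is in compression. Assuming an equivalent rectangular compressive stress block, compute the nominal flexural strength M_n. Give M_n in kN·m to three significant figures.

Tension: T = A_s f_y = 872 × 415 = 361880 N.
Try a within the flange: a = T/(0.85 f'_c b_f) = 361880/(0.85 × 28.8 × 700) = 21.12 mm.
Since a = 21.12 ≤ h_f = 95 mm, the stress block lies entirely in the flange; analyse as a rectangular beam of width b_f.
M_n = T(d − a/2) = 361880 × (555 − 10.56) = 197.02 × 10⁶ N·mm.
M_n = 197.02 kN·m.

M_n ≈ 197 kN·m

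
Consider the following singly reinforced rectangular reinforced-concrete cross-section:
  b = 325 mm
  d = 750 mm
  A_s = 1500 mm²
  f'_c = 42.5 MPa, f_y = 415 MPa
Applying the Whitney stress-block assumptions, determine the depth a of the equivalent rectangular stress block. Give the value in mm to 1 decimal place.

T = A_s f_y = 1500 × 415 = 622500 N = 622.5 kN.
Setting C = 0.85 f'_c a b equal to T: a = 622500/(0.85 × 42.5 × 325) = 53.0 mm.

a ≈ 53.0 mm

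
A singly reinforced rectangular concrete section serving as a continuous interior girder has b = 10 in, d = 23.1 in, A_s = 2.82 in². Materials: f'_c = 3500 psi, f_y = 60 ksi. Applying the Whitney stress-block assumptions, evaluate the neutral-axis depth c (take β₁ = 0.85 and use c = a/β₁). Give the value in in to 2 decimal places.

c ≈ 6.69 in

T = A_s f_y = 2.82 × 60 = 169.2 kips.
a = T/(0.85 f'_c b) = 169.2/(0.85 × 3.5 × 10) = 5.6874 in.
With β₁ = 0.85, c = a/β₁ = 5.6874/0.85 = 6.69 in.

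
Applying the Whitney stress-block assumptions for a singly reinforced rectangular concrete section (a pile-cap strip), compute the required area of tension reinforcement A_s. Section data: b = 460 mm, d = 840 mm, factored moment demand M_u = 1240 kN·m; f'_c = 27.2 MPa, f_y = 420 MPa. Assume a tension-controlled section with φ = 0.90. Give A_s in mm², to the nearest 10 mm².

M_n = M_u/φ = 1240/0.90 = 1377.78 kN·m.
With M_n = 0.85 f'_c a b (d − a/2), solve the quadratic for a:
a = d − √(d² − 2M_n/(0.85 f'_c b)) = 840 − √(840² − 2 × 1377.78×10⁶/(0.85 × 27.2 × 460)) = 171.79 mm.
A_s = 0.85 f'_c a b / f_y = 0.85 × 27.2 × 171.79 × 460 / 420 = 4350.1 mm².

A_s ≈ 4350 mm²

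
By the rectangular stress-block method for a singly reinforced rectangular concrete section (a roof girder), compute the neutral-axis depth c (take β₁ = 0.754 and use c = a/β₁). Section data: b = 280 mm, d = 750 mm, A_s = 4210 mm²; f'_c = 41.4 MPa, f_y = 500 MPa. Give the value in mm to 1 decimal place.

T = A_s f_y = 4210 × 500 = 2105000 N = 2105 kN.
Setting C = 0.85 f'_c a b equal to T: a = 2105000/(0.85 × 41.4 × 280) = 213.636 mm.
With β₁ = 0.754, c = a/β₁ = 213.636/0.754 = 283.3 mm.

c ≈ 283.3 mm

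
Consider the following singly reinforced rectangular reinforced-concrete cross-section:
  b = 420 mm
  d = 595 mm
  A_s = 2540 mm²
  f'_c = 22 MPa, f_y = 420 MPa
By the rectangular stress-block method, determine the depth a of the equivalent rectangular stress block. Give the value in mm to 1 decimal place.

a ≈ 135.8 mm

T = A_s f_y = 2540 × 420 = 1066800 N = 1066.8 kN.
Setting C = 0.85 f'_c a b equal to T: a = 1066800/(0.85 × 22 × 420) = 135.8 mm.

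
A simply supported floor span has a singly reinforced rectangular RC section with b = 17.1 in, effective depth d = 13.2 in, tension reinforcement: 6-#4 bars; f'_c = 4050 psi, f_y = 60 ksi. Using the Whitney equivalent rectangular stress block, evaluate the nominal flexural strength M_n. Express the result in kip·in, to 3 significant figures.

M_n ≈ 906 kip·in

A_s = 6 × 0.2 = 1.2 in².
T = A_s f_y = 1.2 × 60 = 72 kips.
a = T/(0.85 f'_c b) = 72/(0.85 × 4.05 × 17.1) = 1.223 in.
M_n = T(d − a/2) = 72 × (13.2 − 0.6115) = 906.4 kip·in.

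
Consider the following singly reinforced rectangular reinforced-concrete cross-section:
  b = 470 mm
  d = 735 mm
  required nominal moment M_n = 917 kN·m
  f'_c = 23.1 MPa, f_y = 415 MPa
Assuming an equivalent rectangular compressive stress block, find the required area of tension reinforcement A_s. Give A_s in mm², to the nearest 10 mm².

A_s ≈ 3350 mm²

With M_n = 0.85 f'_c a b (d − a/2), solve the quadratic for a:
a = d − √(d² − 2M_n/(0.85 f'_c b)) = 735 − √(735² − 2 × 917×10⁶/(0.85 × 23.1 × 470)) = 150.63 mm.
A_s = 0.85 f'_c a b / f_y = 0.85 × 23.1 × 150.63 × 470 / 415 = 3349.6 mm².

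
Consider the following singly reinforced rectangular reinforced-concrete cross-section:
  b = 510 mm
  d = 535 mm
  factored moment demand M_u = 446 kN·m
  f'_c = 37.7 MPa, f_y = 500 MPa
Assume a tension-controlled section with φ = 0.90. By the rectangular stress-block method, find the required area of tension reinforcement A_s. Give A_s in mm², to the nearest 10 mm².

M_n = M_u/φ = 446/0.90 = 495.556 kN·m.
With M_n = 0.85 f'_c a b (d − a/2), solve the quadratic for a:
a = d − √(d² − 2M_n/(0.85 f'_c b)) = 535 − √(535² − 2 × 495.556×10⁶/(0.85 × 37.7 × 510)) = 60.05 mm.
A_s = 0.85 f'_c a b / f_y = 0.85 × 37.7 × 60.05 × 510 / 500 = 1962.8 mm².

A_s ≈ 1960 mm²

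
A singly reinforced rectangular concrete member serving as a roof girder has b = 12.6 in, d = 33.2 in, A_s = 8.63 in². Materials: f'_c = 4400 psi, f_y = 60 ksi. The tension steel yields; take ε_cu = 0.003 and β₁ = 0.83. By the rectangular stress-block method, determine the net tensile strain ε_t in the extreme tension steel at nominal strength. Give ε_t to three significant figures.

ε_t ≈ 0.00452

a = A_s f_y/(0.85 f'_c b) = 10.988 in.
β₁ = 0.83, so c = a/β₁ = 10.988/0.83 = 13.239 in.
From the linear strain diagram with ε_cu = 0.003: ε_t = 0.003 (d − c)/c = 0.003 × (33.2 − 13.239)/13.239 = 0.00452.
ε_t is between 0.004 and 0.005 — transition zone.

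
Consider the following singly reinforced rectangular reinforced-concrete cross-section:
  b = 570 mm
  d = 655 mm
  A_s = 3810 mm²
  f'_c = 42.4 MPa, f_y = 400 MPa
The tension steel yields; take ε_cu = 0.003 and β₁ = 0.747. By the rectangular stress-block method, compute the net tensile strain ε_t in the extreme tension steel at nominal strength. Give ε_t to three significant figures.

a = A_s f_y/(0.85 f'_c b) = 74.19 mm.
β₁ = 0.747, so c = a/β₁ = 74.19/0.747 = 99.32 mm.
From the linear strain diagram with ε_cu = 0.003: ε_t = 0.003 (d − c)/c = 0.003 × (655 − 99.32)/99.32 = 0.0168.
Since ε_t ≥ 0.005, the section is tension-controlled.

ε_t ≈ 0.0168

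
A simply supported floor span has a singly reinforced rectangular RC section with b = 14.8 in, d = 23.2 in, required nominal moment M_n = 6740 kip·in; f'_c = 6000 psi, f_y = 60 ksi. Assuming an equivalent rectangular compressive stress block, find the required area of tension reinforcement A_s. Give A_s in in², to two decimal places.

From M_n = 0.85 f'_c a b (d − a/2):
a = d − √(d² − 2M_n/(0.85 f'_c b)) = 23.2 − √(23.2² − 2 × 6740/(0.85 × 6 × 14.8)) = 4.236 in.
A_s = 0.85 f'_c a b / f_y = 0.85 × 6 × 4.236 × 14.8 / 60 = 5.329 in².

A_s ≈ 5.33 in²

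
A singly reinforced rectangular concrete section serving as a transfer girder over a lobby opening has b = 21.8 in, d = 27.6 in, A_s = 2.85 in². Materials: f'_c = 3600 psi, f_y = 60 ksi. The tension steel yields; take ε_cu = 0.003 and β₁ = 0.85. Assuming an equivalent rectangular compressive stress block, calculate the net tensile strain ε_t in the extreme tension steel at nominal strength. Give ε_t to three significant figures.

ε_t ≈ 0.0245

a = A_s f_y/(0.85 f'_c b) = 2.563 in.
β₁ = 0.85, so c = a/β₁ = 2.563/0.85 = 3.015 in.
From the linear strain diagram with ε_cu = 0.003: ε_t = 0.003 (d − c)/c = 0.003 × (27.6 − 3.015)/3.015 = 0.0245.
Since ε_t ≥ 0.005, the section is tension-controlled.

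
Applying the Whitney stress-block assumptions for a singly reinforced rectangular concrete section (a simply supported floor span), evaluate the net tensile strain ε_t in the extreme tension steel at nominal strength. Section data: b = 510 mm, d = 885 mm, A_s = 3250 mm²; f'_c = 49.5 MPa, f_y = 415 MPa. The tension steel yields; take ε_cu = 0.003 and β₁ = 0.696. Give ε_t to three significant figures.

ε_t ≈ 0.0264

a = A_s f_y/(0.85 f'_c b) = 62.85 mm.
β₁ = 0.696, so c = a/β₁ = 62.85/0.696 = 90.30 mm.
From the linear strain diagram with ε_cu = 0.003: ε_t = 0.003 (d − c)/c = 0.003 × (885 − 90.30)/90.30 = 0.0264.
Since ε_t ≥ 0.005, the section is tension-controlled.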